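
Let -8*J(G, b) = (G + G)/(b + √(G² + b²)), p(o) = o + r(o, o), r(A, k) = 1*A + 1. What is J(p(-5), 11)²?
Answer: 323/1296 - 11*√202/648 ≈ 0.0079639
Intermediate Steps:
r(A, k) = 1 + A (r(A, k) = A + 1 = 1 + A)
p(o) = 1 + 2*o (p(o) = o + (1 + o) = 1 + 2*o)
J(G, b) = -G/(4*(b + √(G² + b²))) (J(G, b) = -(G + G)/(8*(b + √(G² + b²))) = -2*G/(8*(b + √(G² + b²))) = -G/(4*(b + √(G² + b²))))
J(p(-5), 11)² = (-(1 + 2*(-5))/(4*11 + 4*√((1 + 2*(-5))² + 11²)))² = (-(1 - 10)/(44 + 4*√((1 - 10)² + 121)))² = (-1*(-9)/(44 + 4*√((-9)² + 121)))² = (-1*(-9)/(44 + 4*√(81 + 121)))² = (-1*(-9)/(44 + 4*√202))² = (9/(44 + 4*√202))² = 81/(44 + 4*√202)²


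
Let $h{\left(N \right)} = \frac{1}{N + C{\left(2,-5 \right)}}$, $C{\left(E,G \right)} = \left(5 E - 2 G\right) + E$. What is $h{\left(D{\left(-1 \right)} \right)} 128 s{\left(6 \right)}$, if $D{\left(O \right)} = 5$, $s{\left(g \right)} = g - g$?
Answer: $0$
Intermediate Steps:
$s{\left(g \right)} = 0$
$C{\left(E,G \right)} = - 2 G + 6 E$ ($C{\left(E,G \right)} = \left(- 2 G + 5 E\right) + E = - 2 G + 6 E$)
$h{\left(N \right)} = \frac{1}{22 + N}$ ($h{\left(N \right)} = \frac{1}{N + \left(\left(-2\right) \left(-5\right) + 6 \cdot 2\right)} = \frac{1}{N + \left(10 + 12\right)} = \frac{1}{N + 22} = \frac{1}{22 + N}$)
$h{\left(D{\left(-1 \right)} \right)} 128 s{\left(6 \right)} = \frac{1}{22 + 5} \cdot 128 \cdot 0 = \frac{1}{27} \cdot 128 \cdot 0 = \frac{128}{27} \cdot 0 = 0$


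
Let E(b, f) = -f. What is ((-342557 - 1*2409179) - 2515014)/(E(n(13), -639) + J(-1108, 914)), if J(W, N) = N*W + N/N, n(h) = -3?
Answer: 2633375/506036 ≈ 5.2039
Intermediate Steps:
J(W, N) = 1 + N*W (J(W, N) = N*W + 1 = 1 + N*W)
((-342557 - 1*2409179) - 2515014)/(E(n(13), -639) + J(-1108, 914)) = ((-342557 - 1*2409179) - 2515014)/(-1*(-639) + (1 + 914*(-1108))) = ((-342557 - 2409179) - 2515014)/(639 + (1 - 1012712)) = (-2751736 - 2515014)/(639 - 1012711) = -5266750/(-1012072) = -5266750*(-1/1012072) = 2633375/506036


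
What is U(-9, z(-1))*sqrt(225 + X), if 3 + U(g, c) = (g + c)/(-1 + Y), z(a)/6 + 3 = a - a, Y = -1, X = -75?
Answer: 105*sqrt(6)/2 ≈ 128.60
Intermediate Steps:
z(a) = -18 (z(a) = -18 + 6*(a - a) = -18 + 6*0 = -18 + 0 = -18)
U(g, c) = -3 - c/2 - g/2 (U(g, c) = -3 + (g + c)/(-1 - 1) = -3 + (c + g)/(-2) = -3 + (c + g)*(-1/2) = -3 + (-c/2 - g/2) = -3 - c/2 - g/2)
U(-9, z(-1))*sqrt(225 + X) = (-3 - 1/2*(-18) - 1/2*(-9))*sqrt(225 - 75) = (-3 + 9 + 9/2)*sqrt(150) = 21*(5*sqrt(6))/2 = 105*sqrt(6)/2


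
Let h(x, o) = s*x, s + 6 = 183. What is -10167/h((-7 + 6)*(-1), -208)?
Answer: -3389/59 ≈ -57.441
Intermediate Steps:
s = 177 (s = -6 + 183 = 177)
h(x, o) = 177*x
-10167/h((-7 + 6)*(-1), -208) = -10167*(-1/(177*(-7 + 6))) = -10167/(177*(-1*(-1))) = -10167/(177*1) = -10167/177 = -10167*1/177 = -3389/59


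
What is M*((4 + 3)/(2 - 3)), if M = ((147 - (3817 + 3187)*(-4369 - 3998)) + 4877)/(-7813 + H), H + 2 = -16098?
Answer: 410252444/23913 ≈ 17156.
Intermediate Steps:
H = -16100 (H = -2 - 16098 = -16100)
M = -58607492/23913 (M = ((147 - (3817 + 3187)*(-4369 - 3998)) + 4877)/(-7813 - 16100) = ((147 - 7004*(-8367)) + 4877)/(-23913) = ((147 - 1*(-58602468)) + 4877)*(-1/23913) = ((147 + 58602468) + 4877)*(-1/23913) = (58602615 + 4877)*(-1/23913) = 58607492*(-1/23913) = -58607492/23913 ≈ -2450.9)
M*((4 + 3)/(2 - 3)) = -58607492*(4 + 3)/(23913*(2 - 3)) = -410252444/(23913*(-1)) = -410252444*(-1)/23913 = -58607492/23913*(-7) = 410252444/23913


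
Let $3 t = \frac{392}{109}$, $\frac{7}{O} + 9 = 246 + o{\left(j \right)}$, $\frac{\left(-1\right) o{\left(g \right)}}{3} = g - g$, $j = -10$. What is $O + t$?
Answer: $\frac{10577}{8611} \approx 1.2283$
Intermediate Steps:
$o{\left(g \right)} = 0$ ($o{\left(g \right)} = - 3 \left(g - g\right) = \left(-3\right) 0 = 0$)
$O = \frac{7}{237}$ ($O = \frac{7}{-9 + \left(246 + 0\right)} = \frac{7}{-9 + 246} = \frac{7}{237} \approx 0.029536$)
$t = \frac{392}{327}$ ($t = \frac{392 \cdot \frac{1}{109}}{3} = \frac{1}{3} \cdot \frac{392}{109} = \frac{392}{327} \approx 1.1988$)
$O + t = \frac{7}{237} + \frac{392}{327} = \frac{10577}{8611}$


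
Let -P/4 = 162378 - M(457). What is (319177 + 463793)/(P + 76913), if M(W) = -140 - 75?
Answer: -260990/191153 ≈ -1.3653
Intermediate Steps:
M(W) = -215
P = -650372 (P = -4*(162378 - 1*(-215)) = -4*(162378 + 215) = -4*162593 = -650372)
(319177 + 463793)/(P + 76913) = (319177 + 463793)/(-650372 + 76913) = 782970/(-573459) = 782970*(-1/573459) = -260990/191153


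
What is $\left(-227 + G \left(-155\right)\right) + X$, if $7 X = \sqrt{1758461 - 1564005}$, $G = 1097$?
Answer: $-170262 + \frac{2 \sqrt{48614}}{7} \approx -1.702 \cdot 10^{5}$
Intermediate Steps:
$X = \frac{2 \sqrt{48614}}{7}$ ($X = \frac{\sqrt{1758461 - 1564005}}{7} = \frac{\sqrt{194456}}{7} = \frac{2 \sqrt{48614}}{7} \approx 62.996$)
$\left(-227 + G \left(-155\right)\right) + X = \left(-227 + 1097 \left(-155\right)\right) + \frac{2 \sqrt{48614}}{7} = \left(-227 - 170035\right) + \frac{2 \sqrt{48614}}{7} = -170262 + \frac{2 \sqrt{48614}}{7}$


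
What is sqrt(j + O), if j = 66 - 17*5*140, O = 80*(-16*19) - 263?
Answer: I*sqrt(36417) ≈ 190.83*I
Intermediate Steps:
O = -24583 (O = 80*(-304) - 263 = -24320 - 263 = -24583)
j = -11834 (j = 66 - 85*140 = 66 - 11900 = -11834)
sqrt(j + O) = sqrt(-11834 - 24583) = sqrt(-36417) = I*sqrt(36417)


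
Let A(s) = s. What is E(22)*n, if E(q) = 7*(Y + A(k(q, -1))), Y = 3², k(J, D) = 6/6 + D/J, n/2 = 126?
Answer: 193158/11 ≈ 17560.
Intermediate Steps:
n = 252 (n = 2*126 = 252)
k(J, D) = 1 + D/J (k(J, D) = 6*(⅙) + D/J = 1 + D/J)
Y = 9
E(q) = 63 + 7*(-1 + q)/q (E(q) = 7*(9 + (-1 + q)/q) = 63 + 7*(-1 + q)/q)
E(22)*n = (70 - 7/22)*252 = (1533/22)*252 = 193158/11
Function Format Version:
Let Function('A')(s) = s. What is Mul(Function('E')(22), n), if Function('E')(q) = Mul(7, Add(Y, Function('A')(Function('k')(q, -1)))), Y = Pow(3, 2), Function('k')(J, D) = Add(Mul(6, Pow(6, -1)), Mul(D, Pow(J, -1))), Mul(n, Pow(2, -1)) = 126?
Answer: Rational(193158, 11) ≈ 17560.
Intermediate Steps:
n = 252 (n = Mul(2, 126) = 252)
Function('k')(J, D) = Add(1, Mul(D, Pow(J, -1))) (Function('k')(J, D) = Add(Mul(6, Rational(1, 6)), Mul(D, Pow(J, -1))) = Add(1, Mul(D, Pow(J, -1))))
Y = 9
Function('E')(q) = Add(63, Mul(7, Pow(q, -1), Add(-1, q))) (Function('E')(q) = Mul(7, Add(9, Mul(Pow(q, -1), Add(-1, q)))) = Add(63, Mul(7, Pow(q, -1), Add(-1, q))))
Mul(Function('E')(22), n) = Mul(Add(70, Mul(-7, Pow(22, -1))), 252) = Mul(Add(70, Mul(-7, Rational(1, 22))), 252) = Mul(Add(70, Rational(-7, 22)), 252) = Mul(Rational(1533, 22), 252) = Rational(193158, 11)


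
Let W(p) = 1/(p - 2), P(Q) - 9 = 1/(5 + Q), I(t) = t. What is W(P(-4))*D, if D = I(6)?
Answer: ¾ ≈ 0.75000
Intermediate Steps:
P(Q) = 9 + 1/(5 + Q)
D = 6
W(p) = 1/(-2 + p)
W(P(-4))*D = 6/(-2 + (46 + 9*(-4))/(5 - 4)) = 6/(-2 + (46 - 36)/1) = 6/(-2 + 1*10) = 6/(-2 + 10) = 6/8 = (⅛)*6 = ¾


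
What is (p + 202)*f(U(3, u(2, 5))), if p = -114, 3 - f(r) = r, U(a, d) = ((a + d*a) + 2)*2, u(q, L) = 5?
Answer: -3256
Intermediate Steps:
U(a, d) = 4 + 2*a + 2*a*d (U(a, d) = ((a + a*d) + 2)*2 = (2 + a + a*d)*2 = 4 + 2*a + 2*a*d)
f(r) = 3 - r
(p + 202)*f(U(3, u(2, 5))) = (-114 + 202)*(3 - (4 + 2*3 + 2*3*5)) = 88*(3 - (4 + 6 + 30)) = 88*(3 - 1*40) = 88*(3 - 40) = 88*(-37) = -3256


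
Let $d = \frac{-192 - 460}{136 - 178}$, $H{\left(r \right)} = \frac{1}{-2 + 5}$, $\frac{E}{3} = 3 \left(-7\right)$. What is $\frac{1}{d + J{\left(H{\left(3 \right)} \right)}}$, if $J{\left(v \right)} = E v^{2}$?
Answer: $\frac{21}{179} \approx 0.11732$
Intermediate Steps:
$E = -63$ ($E = 3 \cdot 3 \left(-7\right) = 3 \left(-21\right) = -63$)
$H{\left(r \right)} = \frac{1}{3}$
$d = \frac{326}{21}$ ($d = - \frac{652}{-42} = \left(-652\right) \left(- \frac{1}{42}\right) = \frac{326}{21} \approx 15.524$)
$J{\left(v \right)} = - 63 v^{2}$
$\frac{1}{d + J{\left(H{\left(3 \right)} \right)}} = \frac{1}{\frac{326}{21} - \frac{63}{9}} = \frac{1}{\frac{326}{21} - 7} = \frac{1}{\frac{179}{21}} = \frac{21}{179}$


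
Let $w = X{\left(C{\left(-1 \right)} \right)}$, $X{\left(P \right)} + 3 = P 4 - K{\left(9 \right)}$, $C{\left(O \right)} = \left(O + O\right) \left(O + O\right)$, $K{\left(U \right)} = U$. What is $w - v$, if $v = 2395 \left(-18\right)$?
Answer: $43114$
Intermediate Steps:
$C{\left(O \right)} = 4 O^{2}$ ($C{\left(O \right)} = 2 O 2 O = 4 O^{2}$)
$X{\left(P \right)} = -12 + 4 P$ ($X{\left(P \right)} = -3 + \left(P 4 - 9\right) = -3 + \left(4 P - 9\right) = -3 + \left(-9 + 4 P\right) = -12 + 4 P$)
$v = -43110$
$w = 4$ ($w = -12 + 4 \cdot 4 \left(-1\right)^{2} = -12 + 4 \cdot 4 \cdot 1 = -12 + 4 \cdot 4 = -12 + 16 = 4$)
$w - v = 4 - -43110 = 4 + 43110 = 43114$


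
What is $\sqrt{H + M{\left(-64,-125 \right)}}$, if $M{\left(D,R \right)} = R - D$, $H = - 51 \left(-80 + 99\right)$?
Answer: $i \sqrt{1030} \approx 32.094 i$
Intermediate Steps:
$H = -969$ ($H = \left(-51\right) 19 = -969$)
$\sqrt{H + M{\left(-64,-125 \right)}} = \sqrt{-969 - 61} = \sqrt{-1030} = i \sqrt{1030}$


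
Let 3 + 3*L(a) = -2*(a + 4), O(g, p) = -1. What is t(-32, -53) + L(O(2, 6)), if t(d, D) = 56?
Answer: 53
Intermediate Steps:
L(a) = -11/3 - 2*a/3 (L(a) = -1 + (-2*(a + 4))/3 = -1 + (-2*(4 + a))/3 = -1 + (-8 - 2*a)/3 = -1 + (-8/3 - 2*a/3) = -11/3 - 2*a/3)
t(-32, -53) + L(O(2, 6)) = 56 + (-11/3 - ⅔*(-1)) = 56 + (-11/3 + ⅔) = 56 - 3 = 53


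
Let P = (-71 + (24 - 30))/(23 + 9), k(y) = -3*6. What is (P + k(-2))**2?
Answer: 426409/1024 ≈ 416.42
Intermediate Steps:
k(y) = -18
P = -77/32 (P = (-71 - 6)/32 = -77*1/32 = -77/32 ≈ -2.4063)
(P + k(-2))**2 = (-77/32 - 18)**2 = (-653/32)**2 = 426409/1024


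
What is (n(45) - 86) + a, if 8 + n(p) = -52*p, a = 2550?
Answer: 116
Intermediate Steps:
n(p) = -8 - 52*p
(n(45) - 86) + a = ((-8 - 52*45) - 86) + 2550 = ((-8 - 2340) - 86) + 2550 = (-2348 - 86) + 2550 = -2434 + 2550 = 116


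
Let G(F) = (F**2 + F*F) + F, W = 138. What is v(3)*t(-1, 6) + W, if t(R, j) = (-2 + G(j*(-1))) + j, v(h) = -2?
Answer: -2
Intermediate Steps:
G(F) = F + 2*F**2 (G(F) = (F**2 + F**2) + F = 2*F**2 + F = F + 2*F**2)
t(R, j) = -2 + j - j*(1 - 2*j) (t(R, j) = (-2 + (j*(-1))*(1 + 2*(j*(-1)))) + j = (-2 + (-j)*(1 + 2*(-j))) + j = (-2 + (-j)*(1 - 2*j)) + j = (-2 - j*(1 - 2*j)) + j = -2 + j - j*(1 - 2*j))
v(3)*t(-1, 6) + W = -2*(-2 + 2*6**2) + 138 = -2*(-2 + 2*36) + 138 = -2*(-2 + 72) + 138 = -2*70 + 138 = -140 + 138 = -2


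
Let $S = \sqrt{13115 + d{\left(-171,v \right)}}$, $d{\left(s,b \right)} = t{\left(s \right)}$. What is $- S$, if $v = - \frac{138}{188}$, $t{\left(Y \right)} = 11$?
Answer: $- \sqrt{13126} \approx -114.57$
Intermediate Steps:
$v = - \frac{69}{94}$ ($v = \left(-138\right) \frac{1}{188} = - \frac{69}{94} \approx -0.73404$)
$d{\left(s,b \right)} = 11$
$S = \sqrt{13126}$ ($S = \sqrt{13115 + 11} = \sqrt{13126} \approx 114.57$)
$- S = - \sqrt{13126}$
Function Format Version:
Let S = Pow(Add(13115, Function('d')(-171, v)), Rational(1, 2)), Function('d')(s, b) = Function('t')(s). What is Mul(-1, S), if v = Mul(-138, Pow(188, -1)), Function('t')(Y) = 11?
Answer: Mul(-1, Pow(13126, Rational(1, 2))) ≈ -114.57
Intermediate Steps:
v = Rational(-69, 94) (v = Mul(-138, Rational(1, 188)) = Rational(-69, 94) ≈ -0.73404)
Function('d')(s, b) = 11
S = Pow(13126, Rational(1, 2)) (S = Pow(Add(13115, 11), Rational(1, 2)) = Pow(13126, Rational(1, 2)) ≈ 114.57)
Mul(-1, S) = Mul(-1, Pow(13126, Rational(1, 2)))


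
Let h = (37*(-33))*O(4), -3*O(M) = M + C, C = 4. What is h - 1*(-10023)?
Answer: 13279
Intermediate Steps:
O(M) = -4/3 - M/3 (O(M) = -(M + 4)/3 = -(4 + M)/3 = -4/3 - M/3)
h = 3256 (h = (37*(-33))*(-4/3 - 1/3*4) = -1221*(-4/3 - 4/3) = -1221*(-8/3) = 3256)
h - 1*(-10023) = 3256 - 1*(-10023) = 3256 + 10023 = 13279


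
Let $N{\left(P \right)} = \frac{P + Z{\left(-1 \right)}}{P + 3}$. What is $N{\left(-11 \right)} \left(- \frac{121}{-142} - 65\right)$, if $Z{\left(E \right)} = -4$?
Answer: $- \frac{136635}{1136} \approx -120.28$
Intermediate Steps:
$N{\left(P \right)} = \frac{-4 + P}{3 + P}$ ($N{\left(P \right)} = \frac{P - 4}{P + 3} = \frac{-4 + P}{3 + P}$)
$N{\left(-11 \right)} \left(- \frac{121}{-142} - 65\right) = \frac{-4 - 11}{3 - 11} \left(- \frac{121}{-142} - 65\right) = \frac{1}{-8} \left(-15\right) \left(\left(-121\right) \left(- \frac{1}{142}\right) - 65\right) = \left(- \frac{1}{8}\right) \left(-15\right) \left(\frac{121}{142} - 65\right) = \frac{15}{8} \left(- \frac{9109}{142}\right) = - \frac{136635}{1136}$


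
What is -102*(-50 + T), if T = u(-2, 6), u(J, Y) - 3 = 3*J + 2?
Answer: 5202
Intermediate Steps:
u(J, Y) = 5 + 3*J (u(J, Y) = 3 + (3*J + 2) = 3 + (2 + 3*J) = 5 + 3*J)
T = -1 (T = 5 + 3*(-2) = 5 - 6 = -1)
-102*(-50 + T) = -102*(-50 - 1) = -102*(-51) = 5202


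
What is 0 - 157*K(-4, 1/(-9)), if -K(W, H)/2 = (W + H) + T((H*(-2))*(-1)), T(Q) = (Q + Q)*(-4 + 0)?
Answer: -2198/3 ≈ -732.67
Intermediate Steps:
T(Q) = -8*Q (T(Q) = (2*Q)*(-4) = -8*Q)
K(W, H) = -2*W + 30*H (K(W, H) = -2*((W + H) - 8*H*(-2)*(-1)) = -2*((H + W) - 8*(-2*H)*(-1)) = -2*((H + W) - 16*H) = -2*(W - 15*H) = -2*W + 30*H)
0 - 157*K(-4, 1/(-9)) = 0 - 157*(-2*(-4) + 30/(-9)) = 0 - 157*(8 + 30*(-⅑)) = 0 - 157*(8 - 10/3) = 0 - 157*14/3 = 0 - 2198/3 = -2198/3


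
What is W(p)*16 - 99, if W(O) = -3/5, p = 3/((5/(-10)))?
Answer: -543/5 ≈ -108.60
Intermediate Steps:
p = -6 (p = 3/((5*(-⅒))) = 3/(-½) = 3*(-2) = -6)
W(O) = -⅗ (W(O) = -3*⅕ = -⅗)
W(p)*16 - 99 = -⅗*16 - 99 = -48/5 - 99 = -543/5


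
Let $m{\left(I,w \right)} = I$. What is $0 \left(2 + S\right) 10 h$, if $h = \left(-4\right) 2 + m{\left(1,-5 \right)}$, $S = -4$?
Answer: $0$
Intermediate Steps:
$h = -7$ ($h = \left(-4\right) 2 + 1 = -8 + 1 = -7$)
$0 \left(2 + S\right) 10 h = 0 \left(2 - 4\right) 10 \left(-7\right) = 0 \left(-2\right) 10 \left(-7\right) = 0 \cdot 10 \left(-7\right) = 0 \left(-7\right) = 0$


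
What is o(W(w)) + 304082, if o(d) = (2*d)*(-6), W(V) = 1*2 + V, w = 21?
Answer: 303806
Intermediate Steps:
W(V) = 2 + V
o(d) = -12*d
o(W(w)) + 304082 = -12*(2 + 21) + 304082 = -12*23 + 304082 = -276 + 304082 = 303806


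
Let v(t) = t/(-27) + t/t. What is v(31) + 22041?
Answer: 595103/27 ≈ 22041.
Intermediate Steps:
v(t) = 1 - t/27 (v(t) = t*(-1/27) + 1 = -t/27 + 1 = 1 - t/27)
v(31) + 22041 = (1 - 1/27*31) + 22041 = (1 - 31/27) + 22041 = -4/27 + 22041 = 595103/27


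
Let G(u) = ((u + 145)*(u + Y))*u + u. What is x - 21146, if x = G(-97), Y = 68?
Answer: 113781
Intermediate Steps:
G(u) = u + u*(68 + u)*(145 + u) (G(u) = ((u + 145)*(u + 68))*u + u = ((145 + u)*(68 + u))*u + u = ((68 + u)*(145 + u))*u + u = u*(68 + u)*(145 + u) + u = u + u*(68 + u)*(145 + u))
x = 134927 (x = -97*(9861 + (-97)² + 213*(-97)) = -97*(9861 + 9409 - 20661) = -97*(-1391) = 134927)
x - 21146 = 134927 - 21146 = 113781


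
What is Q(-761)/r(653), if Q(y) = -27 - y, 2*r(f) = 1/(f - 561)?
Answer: 135056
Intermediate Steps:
r(f) = 1/(2*(-561 + f)) (r(f) = 1/(2*(f - 561)) = 1/(2*(-561 + f)))
Q(-761)/r(653) = (-27 - 1*(-761))/((1/(2*(-561 + 653)))) = (-27 + 761)/(((½)/92)) = 734/(((½)*(1/92))) = 734/(1/184) = 734*184 = 135056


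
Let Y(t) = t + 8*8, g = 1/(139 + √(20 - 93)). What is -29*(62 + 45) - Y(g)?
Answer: -61420937/19394 + I*√73/19394 ≈ -3167.0 + 0.00044055*I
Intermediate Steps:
g = 1/(139 + I*√73) (g = 1/(139 + √(-73)) = 1/(139 + I*√73) ≈ 0.0071672 - 0.00044055*I)
Y(t) = 64 + t (Y(t) = t + 64 = 64 + t)
-29*(62 + 45) - Y(g) = -29*(62 + 45) - (64 + (139/19394 - I*√73/19394)) = -29*107 - (1241355/19394 - I*√73/19394) = -3103 + (-1241355/19394 + I*√73/19394) = -61420937/19394 + I*√73/19394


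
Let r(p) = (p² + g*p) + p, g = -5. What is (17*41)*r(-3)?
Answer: 14637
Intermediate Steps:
r(p) = p² - 4*p (r(p) = (p² - 5*p) + p = p² - 4*p)
(17*41)*r(-3) = (17*41)*(-3*(-4 - 3)) = 697*(-3*(-7)) = 697*21 = 14637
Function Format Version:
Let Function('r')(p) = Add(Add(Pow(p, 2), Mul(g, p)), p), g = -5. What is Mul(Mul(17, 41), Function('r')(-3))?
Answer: 14637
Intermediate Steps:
Function('r')(p) = Add(Pow(p, 2), Mul(-4, p)) (Function('r')(p) = Add(Add(Pow(p, 2), Mul(-5, p)), p) = Add(Pow(p, 2), Mul(-4, p)))
Mul(Mul(17, 41), Function('r')(-3)) = Mul(Mul(17, 41), Mul(-3, Add(-4, -3))) = Mul(697, Mul(-3, -7)) = Mul(697, 21) = 14637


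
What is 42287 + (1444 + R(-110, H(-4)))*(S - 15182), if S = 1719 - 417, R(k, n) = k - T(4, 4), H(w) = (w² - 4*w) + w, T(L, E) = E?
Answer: -18418113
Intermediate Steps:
H(w) = w² - 3*w
R(k, n) = -4 + k (R(k, n) = k - 1*4 = k - 4 = -4 + k)
S = 1302
42287 + (1444 + R(-110, H(-4)))*(S - 15182) = 42287 + (1444 + (-4 - 110))*(1302 - 15182) = 42287 + (1444 - 114)*(-13880) = 42287 + 1330*(-13880) = 42287 - 18460400 = -18418113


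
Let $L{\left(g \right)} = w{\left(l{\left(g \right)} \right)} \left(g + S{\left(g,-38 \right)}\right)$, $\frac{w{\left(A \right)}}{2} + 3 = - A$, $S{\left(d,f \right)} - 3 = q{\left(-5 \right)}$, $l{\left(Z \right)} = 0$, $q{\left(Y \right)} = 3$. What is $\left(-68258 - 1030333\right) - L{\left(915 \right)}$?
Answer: $-1093065$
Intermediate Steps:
$S{\left(d,f \right)} = 6$ ($S{\left(d,f \right)} = 3 + 3 = 6$)
$w{\left(A \right)} = -6 - 2 A$ ($w{\left(A \right)} = -6 + 2 \left(- A\right) = -6 - 2 A$)
$L{\left(g \right)} = -36 - 6 g$ ($L{\left(g \right)} = \left(-6 - 0\right) \left(g + 6\right) = \left(-6 + 0\right) \left(6 + g\right) = - 6 \left(6 + g\right) = -36 - 6 g$)
$\left(-68258 - 1030333\right) - L{\left(915 \right)} = \left(-68258 - 1030333\right) - \left(-36 - 5490\right) = -1098591 - \left(-36 - 5490\right) = -1098591 - -5526 = -1098591 + 5526 = -1093065$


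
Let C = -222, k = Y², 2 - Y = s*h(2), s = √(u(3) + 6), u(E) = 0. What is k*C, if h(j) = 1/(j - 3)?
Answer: -2220 - 888*√6 ≈ -4395.1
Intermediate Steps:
h(j) = 1/(-3 + j)
s = √6 (s = √(0 + 6) = √6 ≈ 2.4495)
Y = 2 + √6 (Y = 2 - √6/(-3 + 2) = 2 - √6/(-1) = 2 - √6*(-1) = 2 - (-1)*√6 = 2 + √6 ≈ 4.4495)
k = (2 + √6)² ≈ 19.798
k*C = (10 + 4*√6)*(-222) = -2220 - 888*√6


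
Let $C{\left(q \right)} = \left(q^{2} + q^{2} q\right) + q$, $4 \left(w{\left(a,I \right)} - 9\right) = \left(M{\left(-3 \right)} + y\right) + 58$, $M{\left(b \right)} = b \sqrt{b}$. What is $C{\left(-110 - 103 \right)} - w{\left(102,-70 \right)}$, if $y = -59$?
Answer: $- \frac{38473799}{4} + \frac{3 i \sqrt{3}}{4} \approx -9.6184 \cdot 10^{6} + 1.299 i$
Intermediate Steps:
$M{\left(b \right)} = b^{\frac{3}{2}}$
$w{\left(a,I \right)} = \frac{35}{4} - \frac{3 i \sqrt{3}}{4}$ ($w{\left(a,I \right)} = 9 + \frac{\left(\left(-3\right)^{\frac{3}{2}} - 59\right) + 58}{4} = 9 + \frac{\left(- 3 i \sqrt{3} - 59\right) + 58}{4} = 9 + \frac{\left(-59 - 3 i \sqrt{3}\right) + 58}{4} = 9 + \frac{-1 - 3 i \sqrt{3}}{4} = 9 - \left(\frac{1}{4} + \frac{3 i \sqrt{3}}{4}\right) = \frac{35}{4} - \frac{3 i \sqrt{3}}{4}$)
$C{\left(q \right)} = q + q^{2} + q^{3}$ ($C{\left(q \right)} = \left(q^{2} + q^{3}\right) + q = q + q^{2} + q^{3}$)
$C{\left(-110 - 103 \right)} - w{\left(102,-70 \right)} = \left(-110 - 103\right) \left(1 - 213 + \left(-110 - 103\right)^{2}\right) - \left(\frac{35}{4} - \frac{3 i \sqrt{3}}{4}\right) = - 213 \left(1 - 213 + \left(-213\right)^{2}\right) - \left(\frac{35}{4} - \frac{3 i \sqrt{3}}{4}\right) = - 213 \left(1 - 213 + 45369\right) - \left(\frac{35}{4} - \frac{3 i \sqrt{3}}{4}\right) = \left(-213\right) 45157 - \left(\frac{35}{4} - \frac{3 i \sqrt{3}}{4}\right) = -9618441 - \left(\frac{35}{4} - \frac{3 i \sqrt{3}}{4}\right) = - \frac{38473799}{4} + \frac{3 i \sqrt{3}}{4}$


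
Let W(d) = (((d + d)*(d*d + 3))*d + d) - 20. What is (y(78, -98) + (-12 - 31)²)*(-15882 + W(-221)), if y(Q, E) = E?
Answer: 8354307262235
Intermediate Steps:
W(d) = -20 + d + 2*d²*(3 + d²) (W(d) = (((2*d)*(d² + 3))*d + d) - 20 = (((2*d)*(3 + d²))*d + d) - 20 = ((2*d*(3 + d²))*d + d) - 20 = (2*d²*(3 + d²) + d) - 20 = (d + 2*d²*(3 + d²)) - 20 = -20 + d + 2*d²*(3 + d²))
(y(78, -98) + (-12 - 31)²)*(-15882 + W(-221)) = (-98 + (-12 - 31)²)*(-15882 + (-20 - 221 + 2*(-221)⁴ + 6*(-221)²)) = (-98 + (-43)²)*(-15882 + (-20 - 221 + 2*2385443281 + 6*48841)) = (-98 + 1849)*(-15882 + (-20 - 221 + 4770886562 + 293046)) = 1751*(-15882 + 4771179367) = 1751*4771163485 = 8354307262235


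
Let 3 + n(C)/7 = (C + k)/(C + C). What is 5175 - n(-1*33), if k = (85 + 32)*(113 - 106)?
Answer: 58073/11 ≈ 5279.4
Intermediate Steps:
k = 819 (k = 117*7 = 819)
n(C) = -21 + 7*(819 + C)/(2*C) (n(C) = -21 + 7*((C + 819)/(C + C)) = -21 + 7*((819 + C)/((2*C))) = -21 + 7*((819 + C)*(1/(2*C))) = -21 + 7*((819 + C)/(2*C)) = -21 + 7*(819 + C)/(2*C))
5175 - n(-1*33) = 5175 - 7*(819 - (-5)*33)/(2*((-1*33))) = 5175 - 7*(819 - 5*(-33))/(2*(-33)) = 5175 - 7*(-1)*(819 + 165)/(2*33) = 5175 - 7*(-1)*984/(2*33) = 5175 - 1*(-1148/11) = 5175 + 1148/11 = 58073/11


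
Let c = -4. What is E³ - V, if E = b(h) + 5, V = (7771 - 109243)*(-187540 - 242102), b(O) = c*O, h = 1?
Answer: -43596633023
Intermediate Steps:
b(O) = -4*O
V = 43596633024 (V = -101472*(-429642) = 43596633024)
E = 1 (E = -4*1 + 5 = -4 + 5 = 1)
E³ - V = 1³ - 1*43596633024 = 1 - 43596633024 = -43596633023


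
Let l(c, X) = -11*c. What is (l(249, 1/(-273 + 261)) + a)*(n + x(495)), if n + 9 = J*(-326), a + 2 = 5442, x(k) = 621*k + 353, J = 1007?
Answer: -55486643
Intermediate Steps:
x(k) = 353 + 621*k
a = 5440 (a = -2 + 5442 = 5440)
n = -328291 (n = -9 + 1007*(-326) = -9 - 328282 = -328291)
(l(249, 1/(-273 + 261)) + a)*(n + x(495)) = (-11*249 + 5440)*(-328291 + (353 + 621*495)) = (-2739 + 5440)*(-328291 + (353 + 307395)) = 2701*(-328291 + 307748) = 2701*(-20543) = -55486643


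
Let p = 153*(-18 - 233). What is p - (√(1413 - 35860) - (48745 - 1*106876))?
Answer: -96534 - 7*I*√703 ≈ -96534.0 - 185.6*I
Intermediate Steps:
p = -38403 (p = 153*(-251) = -38403)
p - (√(1413 - 35860) - (48745 - 1*106876)) = -38403 - (√(1413 - 35860) - (48745 - 1*106876)) = -38403 - (√(-34447) - (48745 - 106876)) = -38403 - (7*I*√703 - 1*(-58131)) = -38403 - (7*I*√703 + 58131) = -38403 - (58131 + 7*I*√703) = -38403 + (-58131 - 7*I*√703) = -96534 - 7*I*√703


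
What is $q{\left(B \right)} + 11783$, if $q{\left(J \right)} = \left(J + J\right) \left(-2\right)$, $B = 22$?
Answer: $11695$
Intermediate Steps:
$q{\left(J \right)} = - 4 J$ ($q{\left(J \right)} = 2 J \left(-2\right) = - 4 J$)
$q{\left(B \right)} + 11783 = \left(-4\right) 22 + 11783 = -88 + 11783 = 11695$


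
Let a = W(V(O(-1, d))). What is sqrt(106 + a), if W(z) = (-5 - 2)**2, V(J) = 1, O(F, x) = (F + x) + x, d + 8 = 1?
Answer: sqrt(155) ≈ 12.450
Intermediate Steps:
d = -7 (d = -8 + 1 = -7)
O(F, x) = F + 2*x
W(z) = 49 (W(z) = (-7)**2 = 49)
a = 49
sqrt(106 + a) = sqrt(106 + 49) = sqrt(155)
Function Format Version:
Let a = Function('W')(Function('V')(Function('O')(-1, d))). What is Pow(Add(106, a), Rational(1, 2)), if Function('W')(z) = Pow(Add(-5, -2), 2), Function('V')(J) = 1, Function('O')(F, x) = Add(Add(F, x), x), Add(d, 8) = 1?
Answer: Pow(155, Rational(1, 2)) ≈ 12.450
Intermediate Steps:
d = -7 (d = Add(-8, 1) = -7)
Function('O')(F, x) = Add(F, Mul(2, x))
Function('W')(z) = 49 (Function('W')(z) = Pow(-7, 2) = 49)
a = 49
Pow(Add(106, a), Rational(1, 2)) = Pow(Add(106, 49), Rational(1, 2)) = Pow(155, Rational(1, 2))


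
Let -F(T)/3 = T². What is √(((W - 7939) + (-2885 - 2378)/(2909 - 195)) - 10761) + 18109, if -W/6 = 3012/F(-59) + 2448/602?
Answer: 18109 + 3*I*√1388426478801558/816914 ≈ 18109.0 + 136.84*I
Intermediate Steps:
F(T) = -3*T²
W = -23751240/1047781 (W = -6*(3012/((-3*(-59)²)) + 2448/602) = -6*(3012/((-3*3481)) + 2448*(1/602)) = -6*(3012/(-10443) + 1224/301) = -6*(3012*(-1/10443) + 1224/301) = -6*(-1004/3481 + 1224/301) = -6*3958540/1047781 = -23751240/1047781 ≈ -22.668)
√(((W - 7939) + (-2885 - 2378)/(2909 - 195)) - 10761) + 18109 = √(((-23751240/1047781 - 7939) + (-2885 - 2378)/(2909 - 195)) - 10761) + 18109 = √((-8342084599/1047781 - 5263/2714) - 10761) + 18109 = √(-383829357171/48197926 - 10761) + 18109 = √(-902487238857/48197926) + 18109 = 3*I*√1388426478801558/816914 + 18109 = 18109 + 3*I*√1388426478801558/816914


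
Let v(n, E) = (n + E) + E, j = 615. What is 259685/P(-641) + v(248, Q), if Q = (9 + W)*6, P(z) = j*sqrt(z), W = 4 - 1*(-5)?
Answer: 464 - 51937*I*sqrt(641)/78843 ≈ 464.0 - 16.678*I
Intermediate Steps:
W = 9 (W = 4 + 5 = 9)
P(z) = 615*sqrt(z)
Q = 108 (Q = (9 + 9)*6 = 18*6 = 108)
v(n, E) = n + 2*E (v(n, E) = (E + n) + E = n + 2*E)
259685/P(-641) + v(248, Q) = 259685/((615*sqrt(-641))) + (248 + 2*108) = 259685/((615*(I*sqrt(641)))) + (248 + 216) = 259685/((615*I*sqrt(641))) + 464 = 259685*(-I*sqrt(641)/394215) + 464 = -51937*I*sqrt(641)/78843 + 464 = 464 - 51937*I*sqrt(641)/78843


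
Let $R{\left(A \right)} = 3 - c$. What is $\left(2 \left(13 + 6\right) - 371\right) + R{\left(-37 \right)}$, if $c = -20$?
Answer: $-310$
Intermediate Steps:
$R{\left(A \right)} = 23$ ($R{\left(A \right)} = 3 - -20 = 3 + 20 = 23$)
$\left(2 \left(13 + 6\right) - 371\right) + R{\left(-37 \right)} = \left(2 \left(13 + 6\right) - 371\right) + 23 = \left(2 \cdot 19 - 371\right) + 23 = \left(38 - 371\right) + 23 = -333 + 23 = -310$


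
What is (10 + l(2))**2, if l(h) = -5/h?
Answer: 225/4 ≈ 56.250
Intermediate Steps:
(10 + l(2))**2 = (10 - 5/2)**2 = (15/2)**2 = 225/4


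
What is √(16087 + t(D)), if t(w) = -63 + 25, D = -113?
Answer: √16049 ≈ 126.68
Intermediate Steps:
t(w) = -38
√(16087 + t(D)) = √(16087 - 38) = √16049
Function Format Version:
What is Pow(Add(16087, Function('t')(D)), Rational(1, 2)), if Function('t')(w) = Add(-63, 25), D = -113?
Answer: Pow(16049, Rational(1, 2)) ≈ 126.68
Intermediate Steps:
Function('t')(w) = -38
Pow(Add(16087, Function('t')(D)), Rational(1, 2)) = Pow(Add(16087, -38), Rational(1, 2)) = Pow(16049, Rational(1, 2))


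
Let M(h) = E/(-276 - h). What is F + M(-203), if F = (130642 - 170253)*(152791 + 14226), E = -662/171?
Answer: -82583912760259/12483 ≈ -6.6157e+9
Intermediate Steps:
E = -662/171 (E = -662*1/171 = -662/171 ≈ -3.8713)
M(h) = -662/(171*(-276 - h))
F = -6615710387 (F = -39611*167017 = -6615710387)
F + M(-203) = -6615710387 + 662/(171*(276 - 203)) = -6615710387 + (662/171)/73 = -6615710387 + (662/171)*(1/73) = -6615710387 + 662/12483 = -82583912760259/12483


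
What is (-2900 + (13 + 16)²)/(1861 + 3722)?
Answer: -2059/5583 ≈ -0.36880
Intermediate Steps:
(-2900 + (13 + 16)²)/(1861 + 3722) = (-2900 + 29²)/5583 = (-2900 + 841)*(1/5583) = -2059*1/5583 = -2059/5583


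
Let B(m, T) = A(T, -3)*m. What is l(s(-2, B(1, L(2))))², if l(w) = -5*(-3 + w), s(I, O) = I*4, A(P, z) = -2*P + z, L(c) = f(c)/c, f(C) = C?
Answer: 3025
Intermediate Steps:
L(c) = 1 (L(c) = c/c = 1)
A(P, z) = z - 2*P
B(m, T) = m*(-3 - 2*T) (B(m, T) = (-3 - 2*T)*m = m*(-3 - 2*T))
s(I, O) = 4*I
l(w) = 15 - 5*w
l(s(-2, B(1, L(2))))² = (15 - 20*(-2))² = (15 - 5*(-8))² = (15 + 40)² = 55² = 3025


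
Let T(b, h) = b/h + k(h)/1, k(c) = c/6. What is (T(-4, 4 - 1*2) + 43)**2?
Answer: 15376/9 ≈ 1708.4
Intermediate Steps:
k(c) = c/6 (k(c) = c*(1/6) = c/6)
T(b, h) = h/6 + b/h (T(b, h) = b/h + (h/6)/1 = b/h + (h/6)*1 = b/h + h/6 = h/6 + b/h)
(T(-4, 4 - 1*2) + 43)**2 = (((4 - 1*2)/6 - 4/(4 - 1*2)) + 43)**2 = (((4 - 2)/6 - 4/(4 - 2)) + 43)**2 = (((1/6)*2 - 4/2) + 43)**2 = ((1/3 - 4*1/2) + 43)**2 = ((1/3 - 2) + 43)**2 = (-5/3 + 43)**2 = (124/3)**2 = 15376/9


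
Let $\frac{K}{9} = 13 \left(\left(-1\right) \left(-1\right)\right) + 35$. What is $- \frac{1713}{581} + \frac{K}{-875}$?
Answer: $- \frac{249981}{72625} \approx -3.4421$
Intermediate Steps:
$K = 432$ ($K = 9 \left(13 \left(\left(-1\right) \left(-1\right)\right) + 35\right) = 9 \left(13 \cdot 1 + 35\right) = 9 \left(13 + 35\right) = 9 \cdot 48 = 432$)
$- \frac{1713}{581} + \frac{K}{-875} = - \frac{1713}{581} + \frac{432}{-875} = \left(-1713\right) \frac{1}{581} + 432 \left(- \frac{1}{875}\right) = - \frac{1713}{581} - \frac{432}{875} = - \frac{249981}{72625}$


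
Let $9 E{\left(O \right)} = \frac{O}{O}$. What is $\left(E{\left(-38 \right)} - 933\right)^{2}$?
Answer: $\frac{70492816}{81} \approx 8.7028 \cdot 10^{5}$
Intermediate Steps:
$E{\left(O \right)} = \frac{1}{9}$ ($E{\left(O \right)} = \frac{O \frac{1}{O}}{9} = \frac{1}{9} \cdot 1 = \frac{1}{9}$)
$\left(E{\left(-38 \right)} - 933\right)^{2} = \left(\frac{1}{9} - 933\right)^{2} = \left(- \frac{8396}{9}\right)^{2} = \frac{70492816}{81}$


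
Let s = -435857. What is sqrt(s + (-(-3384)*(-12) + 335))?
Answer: I*sqrt(476130) ≈ 690.02*I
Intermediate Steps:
sqrt(s + (-(-3384)*(-12) + 335)) = sqrt(-435857 + (-(-3384)*(-12) + 335)) = sqrt(-435857 + (-188*216 + 335)) = sqrt(-435857 + (-40608 + 335)) = sqrt(-435857 - 40273) = sqrt(-476130) = I*sqrt(476130)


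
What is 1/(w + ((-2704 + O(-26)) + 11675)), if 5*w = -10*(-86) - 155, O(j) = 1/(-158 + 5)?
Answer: 153/1394135 ≈ 0.00010975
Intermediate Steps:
O(j) = -1/153 (O(j) = 1/(-153) = -1/153)
w = 141 (w = (-10*(-86) - 155)/5 = (860 - 155)/5 = (⅕)*705 = 141)
1/(w + ((-2704 + O(-26)) + 11675)) = 1/(141 + ((-2704 - 1/153) + 11675)) = 1/(141 + (-413713/153 + 11675)) = 1/(141 + 1372562/153) = 1/(1394135/153) = 153/1394135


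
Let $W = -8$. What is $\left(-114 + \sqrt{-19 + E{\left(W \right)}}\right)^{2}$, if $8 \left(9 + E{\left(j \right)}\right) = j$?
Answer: $\left(114 - i \sqrt{29}\right)^{2} \approx 12967.0 - 1227.8 i$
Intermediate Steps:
$E{\left(j \right)} = -9 + \frac{j}{8}$
$\left(-114 + \sqrt{-19 + E{\left(W \right)}}\right)^{2} = \left(-114 + \sqrt{-19 + \left(-9 + \frac{1}{8} \left(-8\right)\right)}\right)^{2} = \left(-114 + \sqrt{-19 - 10}\right)^{2} = \left(-114 + \sqrt{-29}\right)^{2} = \left(-114 + i \sqrt{29}\right)^{2}$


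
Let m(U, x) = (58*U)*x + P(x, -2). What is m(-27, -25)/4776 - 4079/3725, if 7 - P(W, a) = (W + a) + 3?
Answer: 126467921/17790600 ≈ 7.1087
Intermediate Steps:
P(W, a) = 4 - W - a (P(W, a) = 7 - ((W + a) + 3) = 7 - (3 + W + a) = 7 + (-3 - W - a) = 4 - W - a)
m(U, x) = 6 - x + 58*U*x (m(U, x) = (58*U)*x + (4 - x - 1*(-2)) = 58*U*x + (4 - x + 2) = 58*U*x + (6 - x) = 6 - x + 58*U*x)
m(-27, -25)/4776 - 4079/3725 = (6 - 1*(-25) + 58*(-27)*(-25))/4776 - 4079/3725 = (6 + 25 + 39150)*(1/4776) - 4079*1/3725 = 39181*(1/4776) - 4079/3725 = 39181/4776 - 4079/3725 = 126467921/17790600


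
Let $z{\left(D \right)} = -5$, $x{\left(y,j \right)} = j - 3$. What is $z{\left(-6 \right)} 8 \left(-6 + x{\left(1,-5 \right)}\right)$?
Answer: $560$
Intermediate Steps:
$x{\left(y,j \right)} = -3 + j$
$z{\left(-6 \right)} 8 \left(-6 + x{\left(1,-5 \right)}\right) = \left(-5\right) 8 \left(-6 - 8\right) = - 40 \left(-6 - 8\right) = \left(-40\right) \left(-14\right) = 560$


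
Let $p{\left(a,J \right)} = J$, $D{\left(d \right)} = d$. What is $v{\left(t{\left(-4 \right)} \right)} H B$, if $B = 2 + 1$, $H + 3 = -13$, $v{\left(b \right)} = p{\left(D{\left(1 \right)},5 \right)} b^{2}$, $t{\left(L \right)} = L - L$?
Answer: $0$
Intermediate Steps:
$t{\left(L \right)} = 0$
$v{\left(b \right)} = 5 b^{2}$
$H = -16$ ($H = -3 - 13 = -16$)
$B = 3$
$v{\left(t{\left(-4 \right)} \right)} H B = 5 \cdot 0^{2} \left(-16\right) 3 = 5 \cdot 0 \left(-16\right) 3 = 0 \left(-16\right) 3 = 0 \cdot 3 = 0$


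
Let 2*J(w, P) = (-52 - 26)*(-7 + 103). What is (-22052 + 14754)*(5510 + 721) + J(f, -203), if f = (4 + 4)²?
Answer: -45477582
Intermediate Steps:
f = 64 (f = 8² = 64)
J(w, P) = -3744 (J(w, P) = ((-52 - 26)*(-7 + 103))/2 = (-78*96)/2 = (½)*(-7488) = -3744)
(-22052 + 14754)*(5510 + 721) + J(f, -203) = (-22052 + 14754)*(5510 + 721) - 3744 = -7298*6231 - 3744 = -45473838 - 3744 = -45477582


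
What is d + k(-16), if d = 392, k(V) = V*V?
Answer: 648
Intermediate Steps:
k(V) = V²
d + k(-16) = 392 + (-16)² = 392 + 256 = 648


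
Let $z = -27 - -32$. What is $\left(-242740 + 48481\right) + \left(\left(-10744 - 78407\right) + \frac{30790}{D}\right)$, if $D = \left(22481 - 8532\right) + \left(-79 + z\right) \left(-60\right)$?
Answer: $- \frac{5211595700}{18389} \approx -2.8341 \cdot 10^{5}$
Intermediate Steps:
$z = 5$ ($z = -27 + 32 = 5$)
$D = 18389$ ($D = \left(22481 - 8532\right) + \left(-79 + 5\right) \left(-60\right) = 13949 - -4440 = 13949 + 4440 = 18389$)
$\left(-242740 + 48481\right) + \left(\left(-10744 - 78407\right) + \frac{30790}{D}\right) = \left(-242740 + 48481\right) + \left(\left(-10744 - 78407\right) + \frac{30790}{18389}\right) = -194259 + \left(-89151 + 30790 \cdot \frac{1}{18389}\right) = -194259 + \left(-89151 + \frac{30790}{18389}\right) = -194259 - \frac{1639366949}{18389} = - \frac{5211595700}{18389}$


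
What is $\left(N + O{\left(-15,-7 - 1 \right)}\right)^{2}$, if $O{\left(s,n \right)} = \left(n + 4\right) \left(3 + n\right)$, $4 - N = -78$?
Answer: $10404$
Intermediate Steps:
$N = 82$ ($N = 4 - -78 = 4 + 78 = 82$)
$O{\left(s,n \right)} = \left(3 + n\right) \left(4 + n\right)$ ($O{\left(s,n \right)} = \left(4 + n\right) \left(3 + n\right) = \left(3 + n\right) \left(4 + n\right)$)
$\left(N + O{\left(-15,-7 - 1 \right)}\right)^{2} = \left(82 + \left(12 + \left(-7 - 1\right)^{2} + 7 \left(-7 - 1\right)\right)\right)^{2} = \left(82 + \left(12 + \left(-8\right)^{2} + 7 \left(-8\right)\right)\right)^{2} = \left(82 + \left(12 + 64 - 56\right)\right)^{2} = \left(82 + 20\right)^{2} = 102^{2} = 10404$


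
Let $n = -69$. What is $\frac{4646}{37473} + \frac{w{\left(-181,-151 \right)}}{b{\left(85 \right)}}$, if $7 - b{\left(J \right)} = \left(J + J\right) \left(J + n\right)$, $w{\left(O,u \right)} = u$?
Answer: $\frac{18263021}{101664249} \approx 0.17964$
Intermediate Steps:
$b{\left(J \right)} = 7 - 2 J \left(-69 + J\right)$ ($b{\left(J \right)} = 7 - \left(J + J\right) \left(J - 69\right) = 7 - 2 J \left(-69 + J\right)$)
$\frac{4646}{37473} + \frac{w{\left(-181,-151 \right)}}{b{\left(85 \right)}} = \frac{4646}{37473} - \frac{151}{7 - 2 \cdot 85^{2} + 138 \cdot 85} = 4646 \cdot \frac{1}{37473} - \frac{151}{7 - 14450 + 11730} = \frac{4646}{37473} - \frac{151}{7 - 14450 + 11730} = \frac{4646}{37473} - \frac{151}{-2713} = \frac{4646}{37473} - - \frac{151}{2713} = \frac{4646}{37473} + \frac{151}{2713} = \frac{18263021}{101664249}$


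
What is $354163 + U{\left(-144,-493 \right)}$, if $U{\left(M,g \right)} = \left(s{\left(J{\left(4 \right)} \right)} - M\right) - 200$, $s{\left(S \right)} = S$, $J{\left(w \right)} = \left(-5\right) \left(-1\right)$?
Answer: $354112$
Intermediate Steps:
$J{\left(w \right)} = 5$
$U{\left(M,g \right)} = -195 - M$ ($U{\left(M,g \right)} = \left(5 - M\right) - 200 = -195 - M$)
$354163 + U{\left(-144,-493 \right)} = 354163 - 51 = 354112$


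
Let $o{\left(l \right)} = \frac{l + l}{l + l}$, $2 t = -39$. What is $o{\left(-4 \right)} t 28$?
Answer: $-546$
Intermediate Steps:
$t = - \frac{39}{2}$ ($t = \frac{1}{2} \left(-39\right) = - \frac{39}{2} \approx -19.5$)
$o{\left(l \right)} = 1$ ($o{\left(l \right)} = \frac{2 l}{2 l} = 2 l \frac{1}{2 l} = 1$)
$o{\left(-4 \right)} t 28 = 1 \left(- \frac{39}{2}\right) 28 = \left(- \frac{39}{2}\right) 28 = -546$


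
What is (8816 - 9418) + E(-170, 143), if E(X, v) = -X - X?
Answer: -262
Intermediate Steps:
E(X, v) = -2*X
(8816 - 9418) + E(-170, 143) = (8816 - 9418) - 2*(-170) = -602 + 340 = -262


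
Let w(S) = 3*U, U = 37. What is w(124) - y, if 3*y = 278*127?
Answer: -34973/3 ≈ -11658.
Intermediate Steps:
y = 35306/3 (y = (278*127)/3 = (⅓)*35306 = 35306/3 ≈ 11769.)
w(S) = 111 (w(S) = 3*37 = 111)
w(124) - y = 111 - 1*35306/3 = 111 - 35306/3 = -34973/3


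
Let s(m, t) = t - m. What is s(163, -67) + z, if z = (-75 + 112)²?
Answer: 1139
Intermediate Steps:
z = 1369 (z = 37² = 1369)
s(163, -67) + z = (-67 - 1*163) + 1369 = (-67 - 163) + 1369 = -230 + 1369 = 1139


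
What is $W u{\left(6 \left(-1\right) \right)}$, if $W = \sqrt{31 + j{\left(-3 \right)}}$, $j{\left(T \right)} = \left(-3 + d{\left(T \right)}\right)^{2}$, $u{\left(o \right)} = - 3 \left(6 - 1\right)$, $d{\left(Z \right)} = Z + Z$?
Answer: $- 60 \sqrt{7} \approx -158.75$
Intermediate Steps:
$d{\left(Z \right)} = 2 Z$
$u{\left(o \right)} = -15$ ($u{\left(o \right)} = \left(-3\right) 5 = -15$)
$j{\left(T \right)} = \left(-3 + 2 T\right)^{2}$
$W = 4 \sqrt{7}$ ($W = \sqrt{31 + \left(-3 + 2 \left(-3\right)\right)^{2}} = \sqrt{31 + \left(-3 - 6\right)^{2}} = \sqrt{31 + \left(-9\right)^{2}} = \sqrt{31 + 81} = \sqrt{112} = 4 \sqrt{7} \approx 10.583$)
$W u{\left(6 \left(-1\right) \right)} = 4 \sqrt{7} \left(-15\right) = - 60 \sqrt{7}$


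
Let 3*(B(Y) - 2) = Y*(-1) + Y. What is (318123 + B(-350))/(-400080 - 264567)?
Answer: -318125/664647 ≈ -0.47864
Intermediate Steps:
B(Y) = 2 (B(Y) = 2 + (Y*(-1) + Y)/3 = 2 + (-Y + Y)/3 = 2 + (⅓)*0 = 2 + 0 = 2)
(318123 + B(-350))/(-400080 - 264567) = (318123 + 2)/(-400080 - 264567) = 318125/(-664647) = 318125*(-1/664647) = -318125/664647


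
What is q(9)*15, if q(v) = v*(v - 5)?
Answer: 540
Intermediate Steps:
q(v) = v*(-5 + v)
q(9)*15 = (9*(-5 + 9))*15 = (9*4)*15 = 36*15 = 540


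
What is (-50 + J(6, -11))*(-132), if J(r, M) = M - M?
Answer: 6600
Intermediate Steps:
J(r, M) = 0
(-50 + J(6, -11))*(-132) = (-50 + 0)*(-132) = -50*(-132) = 6600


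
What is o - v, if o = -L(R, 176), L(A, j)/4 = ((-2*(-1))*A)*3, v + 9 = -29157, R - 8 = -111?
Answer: 31638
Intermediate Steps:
R = -103 (R = 8 - 111 = -103)
v = -29166 (v = -9 - 29157 = -29166)
L(A, j) = 24*A (L(A, j) = 4*(((-2*(-1))*A)*3) = 4*((2*A)*3) = 4*(6*A) = 24*A)
o = 2472 (o = -24*(-103) = -1*(-2472) = 2472)
o - v = 2472 - 1*(-29166) = 2472 + 29166 = 31638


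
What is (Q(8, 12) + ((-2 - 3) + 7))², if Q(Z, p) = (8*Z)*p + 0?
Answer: 592900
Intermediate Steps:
Q(Z, p) = 8*Z*p (Q(Z, p) = 8*Z*p + 0 = 8*Z*p)
(Q(8, 12) + ((-2 - 3) + 7))² = (8*8*12 + ((-2 - 3) + 7))² = (768 + (-5 + 7))² = (768 + 2)² = 770² = 592900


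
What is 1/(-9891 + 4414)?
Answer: -1/5477 ≈ -0.00018258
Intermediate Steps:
1/(-9891 + 4414) = 1/(-5477) = -1/5477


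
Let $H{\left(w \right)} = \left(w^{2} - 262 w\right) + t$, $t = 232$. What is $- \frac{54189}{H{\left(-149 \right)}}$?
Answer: $- \frac{54189}{61471} \approx -0.88154$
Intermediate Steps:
$H{\left(w \right)} = 232 + w^{2} - 262 w$ ($H{\left(w \right)} = \left(w^{2} - 262 w\right) + 232 = 232 + w^{2} - 262 w$)
$- \frac{54189}{H{\left(-149 \right)}} = - \frac{54189}{232 + \left(-149\right)^{2} - -39038} = - \frac{54189}{232 + 22201 + 39038} = - \frac{54189}{61471}$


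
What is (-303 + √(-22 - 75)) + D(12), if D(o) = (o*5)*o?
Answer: 417 + I*√97 ≈ 417.0 + 9.8489*I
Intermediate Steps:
D(o) = 5*o² (D(o) = (5*o)*o = 5*o²)
(-303 + √(-22 - 75)) + D(12) = (-303 + √(-22 - 75)) + 5*12² = (-303 + √(-97)) + 5*144 = (-303 + I*√97) + 720 = 417 + I*√97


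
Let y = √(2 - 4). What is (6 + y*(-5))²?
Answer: (6 - 5*I*√2)² ≈ -14.0 - 84.853*I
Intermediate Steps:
y = I*√2 (y = √(-2) = I*√2 ≈ 1.4142*I)
(6 + y*(-5))² = (6 + (I*√2)*(-5))² = (6 - 5*I*√2)²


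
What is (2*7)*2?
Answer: 28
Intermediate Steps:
(2*7)*2 = 14*2 = 28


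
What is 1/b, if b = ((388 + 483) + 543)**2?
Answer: 1/1999396 ≈ 5.0015e-7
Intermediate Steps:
b = 1999396 (b = (871 + 543)**2 = 1414**2 = 1999396)
1/b = 1/1999396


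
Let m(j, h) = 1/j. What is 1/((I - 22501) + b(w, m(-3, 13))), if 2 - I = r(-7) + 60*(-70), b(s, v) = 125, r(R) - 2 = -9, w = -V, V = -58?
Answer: -1/18167 ≈ -5.5045e-5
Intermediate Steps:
w = 58 (w = -1*(-58) = 58)
r(R) = -7 (r(R) = 2 - 9 = -7)
I = 4209 (I = 2 - (-7 + 60*(-70)) = 2 - (-7 - 4200) = 2 - 1*(-4207) = 2 + 4207 = 4209)
1/((I - 22501) + b(w, m(-3, 13))) = 1/((4209 - 22501) + 125) = 1/(-18292 + 125) = 1/(-18167) = -1/18167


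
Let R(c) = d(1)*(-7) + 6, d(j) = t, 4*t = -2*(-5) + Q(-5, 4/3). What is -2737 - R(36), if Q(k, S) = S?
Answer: -16339/6 ≈ -2723.2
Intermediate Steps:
t = 17/6 (t = (-2*(-5) + 4/3)/4 = (10 + 4*(1/3))/4 = (10 + 4/3)/4 = (1/4)*(34/3) = 17/6 ≈ 2.8333)
d(j) = 17/6
R(c) = -83/6 (R(c) = (17/6)*(-7) + 6 = -119/6 + 6 = -83/6)
-2737 - R(36) = -2737 - 1*(-83/6) = -2737 + 83/6 = -16339/6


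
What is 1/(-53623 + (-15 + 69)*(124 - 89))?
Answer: -1/51733 ≈ -1.9330e-5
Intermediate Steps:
1/(-53623 + (-15 + 69)*(124 - 89)) = 1/(-53623 + 54*35) = 1/(-53623 + 1890) = 1/(-51733) = -1/51733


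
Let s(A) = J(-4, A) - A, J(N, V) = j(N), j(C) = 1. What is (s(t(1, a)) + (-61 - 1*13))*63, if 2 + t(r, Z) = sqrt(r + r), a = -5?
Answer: -4473 - 63*sqrt(2) ≈ -4562.1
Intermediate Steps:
J(N, V) = 1
t(r, Z) = -2 + sqrt(2)*sqrt(r) (t(r, Z) = -2 + sqrt(r + r) = -2 + sqrt(2*r) = -2 + sqrt(2)*sqrt(r))
s(A) = 1 - A
(s(t(1, a)) + (-61 - 1*13))*63 = ((1 - (-2 + sqrt(2)*sqrt(1))) + (-61 - 1*13))*63 = ((1 - (-2 + sqrt(2)*1)) + (-61 - 13))*63 = ((1 - (-2 + sqrt(2))) - 74)*63 = ((1 + (2 - sqrt(2))) - 74)*63 = ((3 - sqrt(2)) - 74)*63 = (-71 - sqrt(2))*63 = -4473 - 63*sqrt(2)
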